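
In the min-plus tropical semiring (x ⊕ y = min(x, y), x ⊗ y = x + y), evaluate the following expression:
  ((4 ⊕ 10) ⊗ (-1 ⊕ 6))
((4 ⊕ 10) ⊗ (-1 ⊕ 6)) = 3

Expand innermost to outermost. Recall ⊕ takes the minimum of its arguments and ⊗ takes their sum. Working out the expression ((4 ⊕ 10) ⊗ (-1 ⊕ 6)) gives 3.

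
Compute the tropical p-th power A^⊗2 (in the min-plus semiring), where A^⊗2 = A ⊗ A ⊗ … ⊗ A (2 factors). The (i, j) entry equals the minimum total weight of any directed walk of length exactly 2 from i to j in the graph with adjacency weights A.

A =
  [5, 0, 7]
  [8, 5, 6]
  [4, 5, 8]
A^⊗2 =
  [8, 5, 6]
  [10, 8, 11]
  [9, 4, 11]

Each entry (A^⊗2)_ij equals the minimum over all length-2 walks i = v_0 → v_1 → … → v_2 = j of Σ_t A[v_t][v_{t+1}]. For example, for (i, j) = (0, 2) we minimise over 3 possible intermediate vertex sequences; the minimum is 6, attained along the walk 0 → 1 → 2.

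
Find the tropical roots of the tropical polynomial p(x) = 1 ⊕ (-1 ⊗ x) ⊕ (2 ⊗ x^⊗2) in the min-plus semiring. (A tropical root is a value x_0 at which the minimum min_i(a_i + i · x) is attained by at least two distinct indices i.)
Roots: {-3, 2}

Each tropical root is a break point of the lower envelope of the lines y = a_i + i · x (there are 3 lines, with slopes 0, 1, ..., 2). Only the lines that attain the minimum somewhere contribute to roots; other lines are dominated. Here the surviving (envelope) indices are i = 2, i = 1, i = 0.
Intersections between consecutive envelope lines give the roots: for adjacent envelope indices i < j the intersection is x = (a_i − a_j) / (j − i). Reading off the sorted break points: {-3, 2}.
Verification: at each break x_0, at least two indices attain the minimum of min_i(a_i + i · x_0).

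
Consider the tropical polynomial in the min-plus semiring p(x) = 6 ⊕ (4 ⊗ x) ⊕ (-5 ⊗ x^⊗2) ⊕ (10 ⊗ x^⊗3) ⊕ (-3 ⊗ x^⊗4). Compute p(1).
p(1) = -3

A tropical monomial a ⊗ x^⊗i evaluates to a + i · x. Evaluating each term at x = 1:
  Term 0 contributes 6 + 0 · 1 = 6
  Term 1 contributes 4 + 1 · 1 = 5
  Term 2 contributes -5 + 2 · 1 = -3
  Term 3 contributes 10 + 3 · 1 = 13
  Term 4 contributes -3 + 4 · 1 = 1
p(1) = ⊕ of these = min[6, 5, -3, 13, 1] = -3.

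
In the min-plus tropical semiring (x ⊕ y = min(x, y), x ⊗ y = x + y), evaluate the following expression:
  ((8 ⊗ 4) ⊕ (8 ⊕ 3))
((8 ⊗ 4) ⊕ (8 ⊕ 3)) = 3

Expand innermost to outermost. Recall ⊕ takes the minimum of its arguments and ⊗ takes their sum. Working out the expression ((8 ⊗ 4) ⊕ (8 ⊕ 3)) gives 3.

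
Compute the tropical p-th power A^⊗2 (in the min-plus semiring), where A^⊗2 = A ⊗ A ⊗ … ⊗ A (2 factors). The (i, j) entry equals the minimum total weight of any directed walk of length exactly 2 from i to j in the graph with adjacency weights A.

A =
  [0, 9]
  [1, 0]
A^⊗2 =
  [0, 9]
  [1, 0]

Each entry (A^⊗2)_ij equals the minimum over all length-2 walks i = v_0 → v_1 → … → v_2 = j of Σ_t A[v_t][v_{t+1}]. For example, for (i, j) = (0, 1) we minimise over 2 possible intermediate vertex sequences; the minimum is 9, attained along the walk 0 → 0 → 1.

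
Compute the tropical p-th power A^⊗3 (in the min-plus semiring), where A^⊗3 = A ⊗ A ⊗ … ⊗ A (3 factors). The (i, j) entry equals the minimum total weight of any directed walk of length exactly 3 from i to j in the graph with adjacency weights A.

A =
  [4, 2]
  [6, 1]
A^⊗3 =
  [9, 4]
  [8, 3]

Each entry (A^⊗3)_ij equals the minimum over all length-3 walks i = v_0 → v_1 → … → v_3 = j of Σ_t A[v_t][v_{t+1}]. For example, for (i, j) = (0, 1) we minimise over 4 possible intermediate vertex sequences; the minimum is 4, attained along the walk 0 → 1 → 1 → 1.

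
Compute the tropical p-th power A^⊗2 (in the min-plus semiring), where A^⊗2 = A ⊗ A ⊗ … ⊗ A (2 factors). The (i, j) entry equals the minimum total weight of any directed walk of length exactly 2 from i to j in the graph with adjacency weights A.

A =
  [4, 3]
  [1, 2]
A^⊗2 =
  [4, 5]
  [3, 4]

Each entry (A^⊗2)_ij equals the minimum over all length-2 walks i = v_0 → v_1 → … → v_2 = j of Σ_t A[v_t][v_{t+1}]. For example, for (i, j) = (0, 1) we minimise over 2 possible intermediate vertex sequences; the minimum is 5, attained along the walk 0 → 1 → 1.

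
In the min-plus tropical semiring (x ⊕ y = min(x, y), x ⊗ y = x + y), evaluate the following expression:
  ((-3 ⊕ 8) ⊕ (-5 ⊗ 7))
((-3 ⊕ 8) ⊕ (-5 ⊗ 7)) = -3

Expand innermost to outermost. Recall ⊕ takes the minimum of its arguments and ⊗ takes their sum. Working out the expression ((-3 ⊕ 8) ⊕ (-5 ⊗ 7)) gives -3.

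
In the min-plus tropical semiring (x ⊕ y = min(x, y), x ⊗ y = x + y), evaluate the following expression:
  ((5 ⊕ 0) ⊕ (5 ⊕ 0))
((5 ⊕ 0) ⊕ (5 ⊕ 0)) = 0

Expand innermost to outermost. Recall ⊕ takes the minimum of its arguments and ⊗ takes their sum. Working out the expression ((5 ⊕ 0) ⊕ (5 ⊕ 0)) gives 0.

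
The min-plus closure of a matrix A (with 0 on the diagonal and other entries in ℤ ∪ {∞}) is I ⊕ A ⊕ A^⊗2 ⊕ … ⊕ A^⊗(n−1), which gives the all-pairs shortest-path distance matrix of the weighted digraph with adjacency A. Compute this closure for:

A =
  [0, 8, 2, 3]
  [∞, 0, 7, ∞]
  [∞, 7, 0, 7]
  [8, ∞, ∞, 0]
Closure =
  [0, 8, 2, 3]
  [22, 0, 7, 14]
  [15, 7, 0, 7]
  [8, 16, 10, 0]

This is the Floyd-Warshall all-pairs shortest-path computation. For each intermediate vertex k = 0, 1, …, 3, update dist[i][j] ← min(dist[i][j], dist[i][k] + dist[k][j]). The final matrix gives, for each (i, j), the minimum total weight of any directed path from i to j (possibly empty when i = j).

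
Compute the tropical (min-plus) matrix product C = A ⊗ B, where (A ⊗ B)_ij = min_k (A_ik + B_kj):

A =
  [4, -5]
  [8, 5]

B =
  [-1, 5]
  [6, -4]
A ⊗ B =
  [1, -9]
  [7, 1]

Apply the min-plus product entry-by-entry:
  C[0][0] = min over k of (A[0][0] + B[0][0] = 4 + -1 = 3, A[0][1] + B[1][0] = -5 + 6 = 1) = 1 (attained at k = 1)
  C[0][1] = min over k of (A[0][0] + B[0][1] = 4 + 5 = 9, A[0][1] + B[1][1] = -5 + -4 = -9) = -9 (attained at k = 1)
  C[1][0] = min over k of (A[1][0] + B[0][0] = 8 + -1 = 7, A[1][1] + B[1][0] = 5 + 6 = 11) = 7 (attained at k = 0)
  C[1][1] = min over k of (A[1][0] + B[0][1] = 8 + 5 = 13, A[1][1] + B[1][1] = 5 + -4 = 1) = 1 (attained at k = 1)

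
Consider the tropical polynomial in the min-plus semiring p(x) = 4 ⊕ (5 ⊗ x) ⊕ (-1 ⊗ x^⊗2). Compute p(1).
p(1) = 1

A tropical monomial a ⊗ x^⊗i evaluates to a + i · x. Evaluating each term at x = 1:
  Term 0 contributes 4 + 0 · 1 = 4
  Term 1 contributes 5 + 1 · 1 = 6
  Term 2 contributes -1 + 2 · 1 = 1
p(1) = ⊕ of these = min[4, 6, 1] = 1.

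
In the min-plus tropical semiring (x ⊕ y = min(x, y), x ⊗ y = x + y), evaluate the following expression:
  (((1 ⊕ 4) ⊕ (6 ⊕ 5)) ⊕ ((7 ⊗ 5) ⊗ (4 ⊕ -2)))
(((1 ⊕ 4) ⊕ (6 ⊕ 5)) ⊕ ((7 ⊗ 5) ⊗ (4 ⊕ -2))) = 1

Expand innermost to outermost. Recall ⊕ takes the minimum of its arguments and ⊗ takes their sum. Working out the expression (((1 ⊕ 4) ⊕ (6 ⊕ 5)) ⊕ ((7 ⊗ 5) ⊗ (4 ⊕ -2))) gives 1.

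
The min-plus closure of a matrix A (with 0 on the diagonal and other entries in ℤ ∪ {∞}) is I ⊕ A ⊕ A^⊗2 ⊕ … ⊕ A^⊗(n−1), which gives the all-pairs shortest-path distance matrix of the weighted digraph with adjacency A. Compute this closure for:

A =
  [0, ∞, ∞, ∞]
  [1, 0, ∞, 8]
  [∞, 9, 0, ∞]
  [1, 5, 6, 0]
Closure =
  [0, ∞, ∞, ∞]
  [1, 0, 14, 8]
  [10, 9, 0, 17]
  [1, 5, 6, 0]

This is the Floyd-Warshall all-pairs shortest-path computation. For each intermediate vertex k = 0, 1, …, 3, update dist[i][j] ← min(dist[i][j], dist[i][k] + dist[k][j]). The final matrix gives, for each (i, j), the minimum total weight of any directed path from i to j (possibly empty when i = j).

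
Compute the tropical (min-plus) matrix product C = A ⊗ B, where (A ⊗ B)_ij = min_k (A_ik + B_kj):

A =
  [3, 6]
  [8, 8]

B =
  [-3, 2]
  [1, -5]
A ⊗ B =
  [0, 1]
  [5, 3]

Apply the min-plus product entry-by-entry:
  C[0][0] = min over k of (A[0][0] + B[0][0] = 3 + -3 = 0, A[0][1] + B[1][0] = 6 + 1 = 7) = 0 (attained at k = 0)
  C[0][1] = min over k of (A[0][0] + B[0][1] = 3 + 2 = 5, A[0][1] + B[1][1] = 6 + -5 = 1) = 1 (attained at k = 1)
  C[1][0] = min over k of (A[1][0] + B[0][0] = 8 + -3 = 5, A[1][1] + B[1][0] = 8 + 1 = 9) = 5 (attained at k = 0)
  C[1][1] = min over k of (A[1][0] + B[0][1] = 8 + 2 = 10, A[1][1] + B[1][1] = 8 + -5 = 3) = 3 (attained at k = 1)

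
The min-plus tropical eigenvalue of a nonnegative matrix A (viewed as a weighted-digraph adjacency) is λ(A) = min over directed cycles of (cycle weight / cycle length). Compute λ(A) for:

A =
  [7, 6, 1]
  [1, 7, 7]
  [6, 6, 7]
λ(A) = 8/3

Enumerate directed cycles and compute their means (weight / length). Sample:
  cycle 0 → 0: weight = 7, length = 1, mean = 7/1 ≈ 7.000
  cycle 1 → 1: weight = 7, length = 1, mean = 7/1 ≈ 7.000
  cycle 2 → 2: weight = 7, length = 1, mean = 7/1 ≈ 7.000
  cycle 0 → 1 → 0: weight = 7, length = 2, mean = 7/2 ≈ 3.500
  cycle 0 → 2 → 0: weight = 7, length = 2, mean = 7/2 ≈ 3.500
  cycle 1 → 0 → 1: weight = 7, length = 2, mean = 7/2 ≈ 3.500
Minimum mean = 2.667, attained e.g. along the cycle 0 → 2 → 1 → 0 with weight 8 and length 3. So λ(A) = 8/3 = 8/3.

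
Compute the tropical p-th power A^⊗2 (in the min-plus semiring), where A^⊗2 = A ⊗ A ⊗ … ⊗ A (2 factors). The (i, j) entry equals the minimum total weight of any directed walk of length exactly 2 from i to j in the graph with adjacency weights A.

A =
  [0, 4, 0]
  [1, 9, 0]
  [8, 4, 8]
A^⊗2 =
  [0, 4, 0]
  [1, 4, 1]
  [5, 12, 4]

Each entry (A^⊗2)_ij equals the minimum over all length-2 walks i = v_0 → v_1 → … → v_2 = j of Σ_t A[v_t][v_{t+1}]. For example, for (i, j) = (0, 2) we minimise over 3 possible intermediate vertex sequences; the minimum is 0, attained along the walk 0 → 0 → 2.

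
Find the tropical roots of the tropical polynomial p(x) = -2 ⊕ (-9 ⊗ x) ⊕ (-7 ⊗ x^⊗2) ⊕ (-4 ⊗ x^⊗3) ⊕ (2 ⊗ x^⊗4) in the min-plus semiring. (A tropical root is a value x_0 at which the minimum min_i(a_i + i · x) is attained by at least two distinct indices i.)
Roots: {-6, -3, -2, 7}

Each tropical root is a break point of the lower envelope of the lines y = a_i + i · x (there are 5 lines, with slopes 0, 1, ..., 4). Only the lines that attain the minimum somewhere contribute to roots; other lines are dominated. Here the surviving (envelope) indices are i = 4, i = 3, i = 2, i = 1, i = 0.
Intersections between consecutive envelope lines give the roots: for adjacent envelope indices i < j the intersection is x = (a_i − a_j) / (j − i). Reading off the sorted break points: {-6, -3, -2, 7}.
Verification: at each break x_0, at least two indices attain the minimum of min_i(a_i + i · x_0).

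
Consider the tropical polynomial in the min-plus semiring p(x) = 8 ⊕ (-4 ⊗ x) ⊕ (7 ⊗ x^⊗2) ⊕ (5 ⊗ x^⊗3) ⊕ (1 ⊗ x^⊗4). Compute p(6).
p(6) = 2

A tropical monomial a ⊗ x^⊗i evaluates to a + i · x. Evaluating each term at x = 6:
  Term 0 contributes 8 + 0 · 6 = 8
  Term 1 contributes -4 + 1 · 6 = 2
  Term 2 contributes 7 + 2 · 6 = 19
  Term 3 contributes 5 + 3 · 6 = 23
  Term 4 contributes 1 + 4 · 6 = 25
p(6) = ⊕ of these = min[8, 2, 19, 23, 25] = 2.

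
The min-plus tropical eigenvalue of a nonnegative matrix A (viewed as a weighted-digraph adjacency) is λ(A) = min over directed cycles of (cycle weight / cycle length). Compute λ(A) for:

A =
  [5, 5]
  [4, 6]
λ(A) = 9/2

Enumerate directed cycles and compute their means (weight / length). Sample:
  cycle 0 → 0: weight = 5, length = 1, mean = 5/1 ≈ 5.000
  cycle 1 → 1: weight = 6, length = 1, mean = 6/1 ≈ 6.000
  cycle 0 → 1 → 0: weight = 9, length = 2, mean = 9/2 ≈ 4.500
  cycle 1 → 0 → 1: weight = 9, length = 2, mean = 9/2 ≈ 4.500
Minimum mean = 4.500, attained e.g. along the cycle 0 → 1 → 0 with weight 9 and length 2. So λ(A) = 9/2 = 9/2.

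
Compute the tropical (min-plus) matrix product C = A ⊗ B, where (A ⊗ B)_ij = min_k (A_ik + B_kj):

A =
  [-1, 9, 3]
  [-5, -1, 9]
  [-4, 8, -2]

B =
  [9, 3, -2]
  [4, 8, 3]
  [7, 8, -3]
A ⊗ B =
  [8, 2, -3]
  [3, -2, -7]
  [5, -1, -6]

Apply the min-plus product entry-by-entry:
  C[0][0] = min over k of (A[0][0] + B[0][0] = -1 + 9 = 8, A[0][1] + B[1][0] = 9 + 4 = 13, A[0][2] + B[2][0] = 3 + 7 = 10) = 8 (attained at k = 0)
  C[0][1] = min over k of (A[0][0] + B[0][1] = -1 + 3 = 2, A[0][1] + B[1][1] = 9 + 8 = 17, A[0][2] + B[2][1] = 3 + 8 = 11) = 2 (attained at k = 0)
  C[0][2] = min over k of (A[0][0] + B[0][2] = -1 + -2 = -3, A[0][1] + B[1][2] = 9 + 3 = 12, A[0][2] + B[2][2] = 3 + -3 = 0) = -3 (attained at k = 0)
  C[1][0] = min over k of (A[1][0] + B[0][0] = -5 + 9 = 4, A[1][1] + B[1][0] = -1 + 4 = 3, A[1][2] + B[2][0] = 9 + 7 = 16) = 3 (attained at k = 1)
  C[1][1] = min over k of (A[1][0] + B[0][1] = -5 + 3 = -2, A[1][1] + B[1][1] = -1 + 8 = 7, A[1][2] + B[2][1] = 9 + 8 = 17) = -2 (attained at k = 0)
  C[1][2] = min over k of (A[1][0] + B[0][2] = -5 + -2 = -7, A[1][1] + B[1][2] = -1 + 3 = 2, A[1][2] + B[2][2] = 9 + -3 = 6) = -7 (attained at k = 0)
  C[2][0] = min over k of (A[2][0] + B[0][0] = -4 + 9 = 5, A[2][1] + B[1][0] = 8 + 4 = 12, A[2][2] + B[2][0] = -2 + 7 = 5) = 5 (attained at k = 0)
  C[2][1] = min over k of (A[2][0] + B[0][1] = -4 + 3 = -1, A[2][1] + B[1][1] = 8 + 8 = 16, A[2][2] + B[2][1] = -2 + 8 = 6) = -1 (attained at k = 0)
  C[2][2] = min over k of (A[2][0] + B[0][2] = -4 + -2 = -6, A[2][1] + B[1][2] = 8 + 3 = 11, A[2][2] + B[2][2] = -2 + -3 = -5) = -6 (attained at k = 0)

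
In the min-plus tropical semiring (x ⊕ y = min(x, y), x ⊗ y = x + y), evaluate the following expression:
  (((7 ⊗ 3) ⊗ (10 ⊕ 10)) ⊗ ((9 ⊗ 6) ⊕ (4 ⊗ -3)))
(((7 ⊗ 3) ⊗ (10 ⊕ 10)) ⊗ ((9 ⊗ 6) ⊕ (4 ⊗ -3))) = 21

Expand innermost to outermost. Recall ⊕ takes the minimum of its arguments and ⊗ takes their sum. Working out the expression (((7 ⊗ 3) ⊗ (10 ⊕ 10)) ⊗ ((9 ⊗ 6) ⊕ (4 ⊗ -3))) gives 21.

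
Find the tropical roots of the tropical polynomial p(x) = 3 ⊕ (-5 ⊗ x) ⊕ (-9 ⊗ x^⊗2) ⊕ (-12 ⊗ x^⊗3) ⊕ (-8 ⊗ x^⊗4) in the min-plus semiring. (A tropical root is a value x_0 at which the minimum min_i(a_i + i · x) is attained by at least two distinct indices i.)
Roots: {-4, 3, 4, 8}

Each tropical root is a break point of the lower envelope of the lines y = a_i + i · x (there are 5 lines, with slopes 0, 1, ..., 4). Only the lines that attain the minimum somewhere contribute to roots; other lines are dominated. Here the surviving (envelope) indices are i = 4, i = 3, i = 2, i = 1, i = 0.
Intersections between consecutive envelope lines give the roots: for adjacent envelope indices i < j the intersection is x = (a_i − a_j) / (j − i). Reading off the sorted break points: {-4, 3, 4, 8}.
Verification: at each break x_0, at least two indices attain the minimum of min_i(a_i + i · x_0).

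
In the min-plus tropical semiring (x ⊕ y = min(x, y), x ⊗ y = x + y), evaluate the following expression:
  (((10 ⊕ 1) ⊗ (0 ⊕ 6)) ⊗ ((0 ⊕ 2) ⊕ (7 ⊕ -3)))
(((10 ⊕ 1) ⊗ (0 ⊕ 6)) ⊗ ((0 ⊕ 2) ⊕ (7 ⊕ -3))) = -2

Expand innermost to outermost. Recall ⊕ takes the minimum of its arguments and ⊗ takes their sum. Working out the expression (((10 ⊕ 1) ⊗ (0 ⊕ 6)) ⊗ ((0 ⊕ 2) ⊕ (7 ⊕ -3))) gives -2.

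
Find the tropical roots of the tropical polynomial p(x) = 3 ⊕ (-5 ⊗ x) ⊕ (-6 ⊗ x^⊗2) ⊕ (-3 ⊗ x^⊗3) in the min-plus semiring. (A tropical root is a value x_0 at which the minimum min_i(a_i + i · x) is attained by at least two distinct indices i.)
Roots: {-3, 1, 8}

Each tropical root is a break point of the lower envelope of the lines y = a_i + i · x (there are 4 lines, with slopes 0, 1, ..., 3). Only the lines that attain the minimum somewhere contribute to roots; other lines are dominated. Here the surviving (envelope) indices are i = 3, i = 2, i = 1, i = 0.
Intersections between consecutive envelope lines give the roots: for adjacent envelope indices i < j the intersection is x = (a_i − a_j) / (j − i). Reading off the sorted break points: {-3, 1, 8}.
Verification: at each break x_0, at least two indices attain the minimum of min_i(a_i + i · x_0).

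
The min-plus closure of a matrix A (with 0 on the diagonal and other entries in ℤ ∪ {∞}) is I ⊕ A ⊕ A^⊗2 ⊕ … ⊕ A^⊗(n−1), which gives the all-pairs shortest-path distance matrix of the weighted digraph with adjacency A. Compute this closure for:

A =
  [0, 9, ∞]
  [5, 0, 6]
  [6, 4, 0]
Closure =
  [0, 9, 15]
  [5, 0, 6]
  [6, 4, 0]

This is the Floyd-Warshall all-pairs shortest-path computation. For each intermediate vertex k = 0, 1, …, 2, update dist[i][j] ← min(dist[i][j], dist[i][k] + dist[k][j]). The final matrix gives, for each (i, j), the minimum total weight of any directed path from i to j (possibly empty when i = j).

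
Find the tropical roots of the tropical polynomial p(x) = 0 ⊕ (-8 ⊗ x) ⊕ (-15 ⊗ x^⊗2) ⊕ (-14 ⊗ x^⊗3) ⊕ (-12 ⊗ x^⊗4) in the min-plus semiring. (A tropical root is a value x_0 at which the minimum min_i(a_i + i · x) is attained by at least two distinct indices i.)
Roots: {-2, -1, 7, 8}

Each tropical root is a break point of the lower envelope of the lines y = a_i + i · x (there are 5 lines, with slopes 0, 1, ..., 4). Only the lines that attain the minimum somewhere contribute to roots; other lines are dominated. Here the surviving (envelope) indices are i = 4, i = 3, i = 2, i = 1, i = 0.
Intersections between consecutive envelope lines give the roots: for adjacent envelope indices i < j the intersection is x = (a_i − a_j) / (j − i). Reading off the sorted break points: {-2, -1, 7, 8}.
Verification: at each break x_0, at least two indices attain the minimum of min_i(a_i + i · x_0).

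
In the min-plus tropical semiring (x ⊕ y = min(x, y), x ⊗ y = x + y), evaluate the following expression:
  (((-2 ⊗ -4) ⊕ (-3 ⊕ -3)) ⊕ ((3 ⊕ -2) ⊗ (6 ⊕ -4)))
(((-2 ⊗ -4) ⊕ (-3 ⊕ -3)) ⊕ ((3 ⊕ -2) ⊗ (6 ⊕ -4))) = -6

Expand innermost to outermost. Recall ⊕ takes the minimum of its arguments and ⊗ takes their sum. Working out the expression (((-2 ⊗ -4) ⊕ (-3 ⊕ -3)) ⊕ ((3 ⊕ -2) ⊗ (6 ⊕ -4))) gives -6.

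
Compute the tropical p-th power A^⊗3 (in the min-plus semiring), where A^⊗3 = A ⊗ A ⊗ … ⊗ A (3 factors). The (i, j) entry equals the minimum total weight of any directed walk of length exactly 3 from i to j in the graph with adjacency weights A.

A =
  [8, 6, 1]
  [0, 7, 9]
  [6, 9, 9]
A^⊗3 =
  [10, 12, 7]
  [6, 10, 8]
  [12, 15, 10]

Each entry (A^⊗3)_ij equals the minimum over all length-3 walks i = v_0 → v_1 → … → v_3 = j of Σ_t A[v_t][v_{t+1}]. For example, for (i, j) = (0, 2) we minimise over 9 possible intermediate vertex sequences; the minimum is 7, attained along the walk 0 → 1 → 0 → 2.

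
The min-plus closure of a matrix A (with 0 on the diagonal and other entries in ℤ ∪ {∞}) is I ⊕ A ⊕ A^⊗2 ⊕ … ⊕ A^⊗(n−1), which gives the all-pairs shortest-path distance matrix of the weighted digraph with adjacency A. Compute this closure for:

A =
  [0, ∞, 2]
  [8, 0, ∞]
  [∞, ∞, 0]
Closure =
  [0, ∞, 2]
  [8, 0, 10]
  [∞, ∞, 0]

This is the Floyd-Warshall all-pairs shortest-path computation. For each intermediate vertex k = 0, 1, …, 2, update dist[i][j] ← min(dist[i][j], dist[i][k] + dist[k][j]). The final matrix gives, for each (i, j), the minimum total weight of any directed path from i to j (possibly empty when i = j).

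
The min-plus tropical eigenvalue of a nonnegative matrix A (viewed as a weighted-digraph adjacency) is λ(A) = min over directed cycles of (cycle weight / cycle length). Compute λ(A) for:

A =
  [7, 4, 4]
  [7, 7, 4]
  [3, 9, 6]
λ(A) = 7/2

Enumerate directed cycles and compute their means (weight / length). Sample:
  cycle 0 → 0: weight = 7, length = 1, mean = 7/1 ≈ 7.000
  cycle 1 → 1: weight = 7, length = 1, mean = 7/1 ≈ 7.000
  cycle 2 → 2: weight = 6, length = 1, mean = 6/1 ≈ 6.000
  cycle 0 → 1 → 0: weight = 11, length = 2, mean = 11/2 ≈ 5.500
  cycle 0 → 2 → 0: weight = 7, length = 2, mean = 7/2 ≈ 3.500
  cycle 1 → 0 → 1: weight = 11, length = 2, mean = 11/2 ≈ 5.500
Minimum mean = 3.500, attained e.g. along the cycle 0 → 2 → 0 with weight 7 and length 2. So λ(A) = 7/2 = 7/2.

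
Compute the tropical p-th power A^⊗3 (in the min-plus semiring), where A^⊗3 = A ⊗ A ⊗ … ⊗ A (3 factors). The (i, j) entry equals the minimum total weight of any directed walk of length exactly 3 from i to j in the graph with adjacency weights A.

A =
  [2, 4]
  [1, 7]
A^⊗3 =
  [6, 8]
  [5, 7]

Each entry (A^⊗3)_ij equals the minimum over all length-3 walks i = v_0 → v_1 → … → v_3 = j of Σ_t A[v_t][v_{t+1}]. For example, for (i, j) = (0, 1) we minimise over 4 possible intermediate vertex sequences; the minimum is 8, attained along the walk 0 → 0 → 0 → 1.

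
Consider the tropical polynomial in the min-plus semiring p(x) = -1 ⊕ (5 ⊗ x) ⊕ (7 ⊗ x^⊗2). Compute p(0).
p(0) = -1

A tropical monomial a ⊗ x^⊗i evaluates to a + i · x. Evaluating each term at x = 0:
  Term 0 contributes -1 + 0 · 0 = -1
  Term 1 contributes 5 + 1 · 0 = 5
  Term 2 contributes 7 + 2 · 0 = 7
p(0) = ⊕ of these = min[-1, 5, 7] = -1.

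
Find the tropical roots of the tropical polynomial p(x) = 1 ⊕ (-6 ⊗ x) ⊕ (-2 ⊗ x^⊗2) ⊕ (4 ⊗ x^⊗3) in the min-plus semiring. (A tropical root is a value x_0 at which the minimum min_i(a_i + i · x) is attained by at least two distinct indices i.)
Roots: {-6, -4, 7}

Each tropical root is a break point of the lower envelope of the lines y = a_i + i · x (there are 4 lines, with slopes 0, 1, ..., 3). Only the lines that attain the minimum somewhere contribute to roots; other lines are dominated. Here the surviving (envelope) indices are i = 3, i = 2, i = 1, i = 0.
Intersections between consecutive envelope lines give the roots: for adjacent envelope indices i < j the intersection is x = (a_i − a_j) / (j − i). Reading off the sorted break points: {-6, -4, 7}.
Verification: at each break x_0, at least two indices attain the minimum of min_i(a_i + i · x_0).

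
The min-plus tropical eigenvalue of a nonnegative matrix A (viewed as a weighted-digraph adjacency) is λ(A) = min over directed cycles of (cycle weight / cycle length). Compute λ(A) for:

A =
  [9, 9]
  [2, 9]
λ(A) = 11/2

Enumerate directed cycles and compute their means (weight / length). Sample:
  cycle 0 → 0: weight = 9, length = 1, mean = 9/1 ≈ 9.000
  cycle 1 → 1: weight = 9, length = 1, mean = 9/1 ≈ 9.000
  cycle 0 → 1 → 0: weight = 11, length = 2, mean = 11/2 ≈ 5.500
  cycle 1 → 0 → 1: weight = 11, length = 2, mean = 11/2 ≈ 5.500
Minimum mean = 5.500, attained e.g. along the cycle 0 → 1 → 0 with weight 11 and length 2. So λ(A) = 11/2 = 11/2.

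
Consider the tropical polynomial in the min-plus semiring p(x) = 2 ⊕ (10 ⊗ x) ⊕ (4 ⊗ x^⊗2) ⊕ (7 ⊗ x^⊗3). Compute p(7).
p(7) = 2

A tropical monomial a ⊗ x^⊗i evaluates to a + i · x. Evaluating each term at x = 7:
  Term 0 contributes 2 + 0 · 7 = 2
  Term 1 contributes 10 + 1 · 7 = 17
  Term 2 contributes 4 + 2 · 7 = 18
  Term 3 contributes 7 + 3 · 7 = 28
p(7) = ⊕ of these = min[2, 17, 18, 28] = 2.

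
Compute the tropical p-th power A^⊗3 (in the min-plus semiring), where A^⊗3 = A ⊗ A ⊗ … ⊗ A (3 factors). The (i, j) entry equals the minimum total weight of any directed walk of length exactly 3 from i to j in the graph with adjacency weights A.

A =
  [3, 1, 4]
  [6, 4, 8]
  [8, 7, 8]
A^⊗3 =
  [9, 7, 10]
  [12, 10, 13]
  [14, 12, 15]

Each entry (A^⊗3)_ij equals the minimum over all length-3 walks i = v_0 → v_1 → … → v_3 = j of Σ_t A[v_t][v_{t+1}]. For example, for (i, j) = (0, 2) we minimise over 9 possible intermediate vertex sequences; the minimum is 10, attained along the walk 0 → 0 → 0 → 2.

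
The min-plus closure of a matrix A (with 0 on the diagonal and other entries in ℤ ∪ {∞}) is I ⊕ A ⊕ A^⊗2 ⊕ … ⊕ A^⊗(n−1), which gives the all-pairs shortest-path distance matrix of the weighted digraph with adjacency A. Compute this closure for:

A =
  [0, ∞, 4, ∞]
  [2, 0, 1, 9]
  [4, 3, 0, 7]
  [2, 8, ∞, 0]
Closure =
  [0, 7, 4, 11]
  [2, 0, 1, 8]
  [4, 3, 0, 7]
  [2, 8, 6, 0]

This is the Floyd-Warshall all-pairs shortest-path computation. For each intermediate vertex k = 0, 1, …, 3, update dist[i][j] ← min(dist[i][j], dist[i][k] + dist[k][j]). The final matrix gives, for each (i, j), the minimum total weight of any directed path from i to j (possibly empty when i = j).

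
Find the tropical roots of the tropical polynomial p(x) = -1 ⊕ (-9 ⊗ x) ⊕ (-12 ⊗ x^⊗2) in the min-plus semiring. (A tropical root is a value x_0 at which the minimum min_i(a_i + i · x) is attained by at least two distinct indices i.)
Roots: {3, 8}

Each tropical root is a break point of the lower envelope of the lines y = a_i + i · x (there are 3 lines, with slopes 0, 1, ..., 2). Only the lines that attain the minimum somewhere contribute to roots; other lines are dominated. Here the surviving (envelope) indices are i = 2, i = 1, i = 0.
Intersections between consecutive envelope lines give the roots: for adjacent envelope indices i < j the intersection is x = (a_i − a_j) / (j − i). Reading off the sorted break points: {3, 8}.
Verification: at each break x_0, at least two indices attain the minimum of min_i(a_i + i · x_0).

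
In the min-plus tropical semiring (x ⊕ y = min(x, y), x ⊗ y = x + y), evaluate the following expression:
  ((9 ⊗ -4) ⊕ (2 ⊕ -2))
((9 ⊗ -4) ⊕ (2 ⊕ -2)) = -2

Expand innermost to outermost. Recall ⊕ takes the minimum of its arguments and ⊗ takes their sum. Working out the expression ((9 ⊗ -4) ⊕ (2 ⊕ -2)) gives -2.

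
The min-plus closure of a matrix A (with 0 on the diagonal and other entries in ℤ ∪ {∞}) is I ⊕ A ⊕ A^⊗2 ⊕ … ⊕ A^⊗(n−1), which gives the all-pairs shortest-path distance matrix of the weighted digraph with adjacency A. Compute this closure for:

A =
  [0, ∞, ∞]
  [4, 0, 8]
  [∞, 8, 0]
Closure =
  [0, ∞, ∞]
  [4, 0, 8]
  [12, 8, 0]

This is the Floyd-Warshall all-pairs shortest-path computation. For each intermediate vertex k = 0, 1, …, 2, update dist[i][j] ← min(dist[i][j], dist[i][k] + dist[k][j]). The final matrix gives, for each (i, j), the minimum total weight of any directed path from i to j (possibly empty when i = j).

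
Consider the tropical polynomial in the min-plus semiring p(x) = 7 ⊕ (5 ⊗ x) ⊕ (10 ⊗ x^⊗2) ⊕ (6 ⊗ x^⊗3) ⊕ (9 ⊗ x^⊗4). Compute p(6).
p(6) = 7

A tropical monomial a ⊗ x^⊗i evaluates to a + i · x. Evaluating each term at x = 6:
  Term 0 contributes 7 + 0 · 6 = 7
  Term 1 contributes 5 + 1 · 6 = 11
  Term 2 contributes 10 + 2 · 6 = 22
  Term 3 contributes 6 + 3 · 6 = 24
  Term 4 contributes 9 + 4 · 6 = 33
p(6) = ⊕ of these = min[7, 11, 22, 24, 33] = 7.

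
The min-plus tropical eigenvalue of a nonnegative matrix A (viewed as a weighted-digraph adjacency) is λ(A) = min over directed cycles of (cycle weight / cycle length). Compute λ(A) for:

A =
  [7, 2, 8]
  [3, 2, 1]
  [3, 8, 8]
λ(A) = 2

Enumerate directed cycles and compute their means (weight / length). Sample:
  cycle 0 → 0: weight = 7, length = 1, mean = 7/1 ≈ 7.000
  cycle 1 → 1: weight = 2, length = 1, mean = 2/1 ≈ 2.000
  cycle 2 → 2: weight = 8, length = 1, mean = 8/1 ≈ 8.000
  cycle 0 → 1 → 0: weight = 5, length = 2, mean = 5/2 ≈ 2.500
  cycle 0 → 2 → 0: weight = 11, length = 2, mean = 11/2 ≈ 5.500
  cycle 1 → 0 → 1: weight = 5, length = 2, mean = 5/2 ≈ 2.500
Minimum mean = 2.000, attained e.g. along the cycle 1 → 1 with weight 2 and length 1. So λ(A) = 2/1 = 2.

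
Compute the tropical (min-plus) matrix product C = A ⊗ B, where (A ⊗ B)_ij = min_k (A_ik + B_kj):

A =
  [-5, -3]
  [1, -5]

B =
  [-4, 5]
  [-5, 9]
A ⊗ B =
  [-9, 0]
  [-10, 4]

Apply the min-plus product entry-by-entry:
  C[0][0] = min over k of (A[0][0] + B[0][0] = -5 + -4 = -9, A[0][1] + B[1][0] = -3 + -5 = -8) = -9 (attained at k = 0)
  C[0][1] = min over k of (A[0][0] + B[0][1] = -5 + 5 = 0, A[0][1] + B[1][1] = -3 + 9 = 6) = 0 (attained at k = 0)
  C[1][0] = min over k of (A[1][0] + B[0][0] = 1 + -4 = -3, A[1][1] + B[1][0] = -5 + -5 = -10) = -10 (attained at k = 1)
  C[1][1] = min over k of (A[1][0] + B[0][1] = 1 + 5 = 6, A[1][1] + B[1][1] = -5 + 9 = 4) = 4 (attained at k = 1)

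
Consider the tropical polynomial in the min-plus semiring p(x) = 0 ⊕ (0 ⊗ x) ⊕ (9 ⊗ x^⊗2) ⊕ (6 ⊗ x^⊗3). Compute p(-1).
p(-1) = -1

A tropical monomial a ⊗ x^⊗i evaluates to a + i · x. Evaluating each term at x = -1:
  Term 0 contributes 0 + 0 · -1 = 0
  Term 1 contributes 0 + 1 · -1 = -1
  Term 2 contributes 9 + 2 · -1 = 7
  Term 3 contributes 6 + 3 · -1 = 3
p(-1) = ⊕ of these = min[0, -1, 7, 3] = -1.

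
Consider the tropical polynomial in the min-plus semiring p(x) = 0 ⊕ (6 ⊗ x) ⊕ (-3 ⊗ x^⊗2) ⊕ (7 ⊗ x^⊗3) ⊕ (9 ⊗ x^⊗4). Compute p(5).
p(5) = 0

A tropical monomial a ⊗ x^⊗i evaluates to a + i · x. Evaluating each term at x = 5:
  Term 0 contributes 0 + 0 · 5 = 0
  Term 1 contributes 6 + 1 · 5 = 11
  Term 2 contributes -3 + 2 · 5 = 7
  Term 3 contributes 7 + 3 · 5 = 22
  Term 4 contributes 9 + 4 · 5 = 29
p(5) = ⊕ of these = min[0, 11, 7, 22, 29] = 0.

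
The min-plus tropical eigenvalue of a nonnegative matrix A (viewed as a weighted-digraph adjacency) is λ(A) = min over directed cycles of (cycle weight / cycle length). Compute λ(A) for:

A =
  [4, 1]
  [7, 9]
λ(A) = 4

Enumerate directed cycles and compute their means (weight / length). Sample:
  cycle 0 → 0: weight = 4, length = 1, mean = 4/1 ≈ 4.000
  cycle 1 → 1: weight = 9, length = 1, mean = 9/1 ≈ 9.000
  cycle 0 → 1 → 0: weight = 8, length = 2, mean = 8/2 ≈ 4.000
  cycle 1 → 0 → 1: weight = 8, length = 2, mean = 8/2 ≈ 4.000
Minimum mean = 4.000, attained e.g. along the cycle 0 → 0 with weight 4 and length 1. So λ(A) = 4/1 = 4.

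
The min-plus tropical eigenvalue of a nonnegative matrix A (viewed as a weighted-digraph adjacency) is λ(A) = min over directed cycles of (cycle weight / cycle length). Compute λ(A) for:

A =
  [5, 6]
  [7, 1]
λ(A) = 1

Enumerate directed cycles and compute their means (weight / length). Sample:
  cycle 0 → 0: weight = 5, length = 1, mean = 5/1 ≈ 5.000
  cycle 1 → 1: weight = 1, length = 1, mean = 1/1 ≈ 1.000
  cycle 0 → 1 → 0: weight = 13, length = 2, mean = 13/2 ≈ 6.500
  cycle 1 → 0 → 1: weight = 13, length = 2, mean = 13/2 ≈ 6.500
Minimum mean = 1.000, attained e.g. along the cycle 1 → 1 with weight 1 and length 1. So λ(A) = 1/1 = 1.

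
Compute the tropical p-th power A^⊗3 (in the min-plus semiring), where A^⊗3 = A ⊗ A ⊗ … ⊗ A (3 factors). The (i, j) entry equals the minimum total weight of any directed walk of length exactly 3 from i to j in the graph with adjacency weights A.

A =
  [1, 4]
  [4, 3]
A^⊗3 =
  [3, 6]
  [6, 9]

Each entry (A^⊗3)_ij equals the minimum over all length-3 walks i = v_0 → v_1 → … → v_3 = j of Σ_t A[v_t][v_{t+1}]. For example, for (i, j) = (0, 1) we minimise over 4 possible intermediate vertex sequences; the minimum is 6, attained along the walk 0 → 0 → 0 → 1.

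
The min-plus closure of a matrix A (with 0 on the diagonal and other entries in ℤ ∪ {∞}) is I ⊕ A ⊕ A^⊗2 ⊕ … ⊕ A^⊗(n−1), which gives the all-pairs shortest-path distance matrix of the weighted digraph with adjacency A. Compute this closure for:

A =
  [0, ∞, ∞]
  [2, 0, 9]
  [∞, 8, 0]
Closure =
  [0, ∞, ∞]
  [2, 0, 9]
  [10, 8, 0]

This is the Floyd-Warshall all-pairs shortest-path computation. For each intermediate vertex k = 0, 1, …, 2, update dist[i][j] ← min(dist[i][j], dist[i][k] + dist[k][j]). The final matrix gives, for each (i, j), the minimum total weight of any directed path from i to j (possibly empty when i = j).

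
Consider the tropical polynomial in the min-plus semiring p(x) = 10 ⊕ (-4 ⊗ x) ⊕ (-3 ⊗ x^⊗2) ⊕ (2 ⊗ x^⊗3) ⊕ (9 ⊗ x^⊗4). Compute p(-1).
p(-1) = -5

A tropical monomial a ⊗ x^⊗i evaluates to a + i · x. Evaluating each term at x = -1:
  Term 0 contributes 10 + 0 · -1 = 10
  Term 1 contributes -4 + 1 · -1 = -5
  Term 2 contributes -3 + 2 · -1 = -5
  Term 3 contributes 2 + 3 · -1 = -1
  Term 4 contributes 9 + 4 · -1 = 5
p(-1) = ⊕ of these = min[10, -5, -5, -1, 5] = -5.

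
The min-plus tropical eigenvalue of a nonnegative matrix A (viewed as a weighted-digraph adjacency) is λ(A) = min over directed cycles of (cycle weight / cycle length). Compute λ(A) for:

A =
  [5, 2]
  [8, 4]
λ(A) = 4

Enumerate directed cycles and compute their means (weight / length). Sample:
  cycle 0 → 0: weight = 5, length = 1, mean = 5/1 ≈ 5.000
  cycle 1 → 1: weight = 4, length = 1, mean = 4/1 ≈ 4.000
  cycle 0 → 1 → 0: weight = 10, length = 2, mean = 10/2 ≈ 5.000
  cycle 1 → 0 → 1: weight = 10, length = 2, mean = 10/2 ≈ 5.000
Minimum mean = 4.000, attained e.g. along the cycle 1 → 1 with weight 4 and length 1. So λ(A) = 4/1 = 4.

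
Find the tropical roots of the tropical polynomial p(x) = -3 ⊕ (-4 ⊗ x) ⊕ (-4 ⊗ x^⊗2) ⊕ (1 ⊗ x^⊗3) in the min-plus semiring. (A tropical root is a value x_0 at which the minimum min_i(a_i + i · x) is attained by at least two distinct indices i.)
Roots: {-5, 0, 1}

Each tropical root is a break point of the lower envelope of the lines y = a_i + i · x (there are 4 lines, with slopes 0, 1, ..., 3). Only the lines that attain the minimum somewhere contribute to roots; other lines are dominated. Here the surviving (envelope) indices are i = 3, i = 2, i = 1, i = 0.
Intersections between consecutive envelope lines give the roots: for adjacent envelope indices i < j the intersection is x = (a_i − a_j) / (j − i). Reading off the sorted break points: {-5, 0, 1}.
Verification: at each break x_0, at least two indices attain the minimum of min_i(a_i + i · x_0).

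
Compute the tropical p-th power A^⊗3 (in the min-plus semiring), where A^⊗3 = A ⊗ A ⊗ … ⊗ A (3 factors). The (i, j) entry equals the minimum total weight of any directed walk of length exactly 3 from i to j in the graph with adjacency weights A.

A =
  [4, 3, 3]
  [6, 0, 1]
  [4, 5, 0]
A^⊗3 =
  [7, 3, 3]
  [5, 0, 1]
  [4, 5, 0]

Each entry (A^⊗3)_ij equals the minimum over all length-3 walks i = v_0 → v_1 → … → v_3 = j of Σ_t A[v_t][v_{t+1}]. For example, for (i, j) = (0, 2) we minimise over 9 possible intermediate vertex sequences; the minimum is 3, attained along the walk 0 → 2 → 2 → 2.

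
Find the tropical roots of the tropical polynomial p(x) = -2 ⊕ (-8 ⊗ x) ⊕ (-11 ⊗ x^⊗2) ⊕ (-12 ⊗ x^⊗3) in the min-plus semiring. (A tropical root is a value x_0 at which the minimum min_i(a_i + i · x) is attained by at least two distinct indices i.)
Roots: {1, 3, 6}

Each tropical root is a break point of the lower envelope of the lines y = a_i + i · x (there are 4 lines, with slopes 0, 1, ..., 3). Only the lines that attain the minimum somewhere contribute to roots; other lines are dominated. Here the surviving (envelope) indices are i = 3, i = 2, i = 1, i = 0.
Intersections between consecutive envelope lines give the roots: for adjacent envelope indices i < j the intersection is x = (a_i − a_j) / (j − i). Reading off the sorted break points: {1, 3, 6}.
Verification: at each break x_0, at least two indices attain the minimum of min_i(a_i + i · x_0).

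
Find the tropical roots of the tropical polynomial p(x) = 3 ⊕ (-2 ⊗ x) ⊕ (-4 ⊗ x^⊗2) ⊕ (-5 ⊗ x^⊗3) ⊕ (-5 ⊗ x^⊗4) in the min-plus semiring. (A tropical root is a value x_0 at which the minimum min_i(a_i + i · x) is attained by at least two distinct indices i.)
Roots: {0, 1, 2, 5}

Each tropical root is a break point of the lower envelope of the lines y = a_i + i · x (there are 5 lines, with slopes 0, 1, ..., 4). Only the lines that attain the minimum somewhere contribute to roots; other lines are dominated. Here the surviving (envelope) indices are i = 4, i = 3, i = 2, i = 1, i = 0.
Intersections between consecutive envelope lines give the roots: for adjacent envelope indices i < j the intersection is x = (a_i − a_j) / (j − i). Reading off the sorted break points: {0, 1, 2, 5}.
Verification: at each break x_0, at least two indices attain the minimum of min_i(a_i + i · x_0).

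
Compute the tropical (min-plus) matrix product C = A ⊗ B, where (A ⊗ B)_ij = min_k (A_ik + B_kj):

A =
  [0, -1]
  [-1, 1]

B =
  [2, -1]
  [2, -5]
A ⊗ B =
  [1, -6]
  [1, -4]

Apply the min-plus product entry-by-entry:
  C[0][0] = min over k of (A[0][0] + B[0][0] = 0 + 2 = 2, A[0][1] + B[1][0] = -1 + 2 = 1) = 1 (attained at k = 1)
  C[0][1] = min over k of (A[0][0] + B[0][1] = 0 + -1 = -1, A[0][1] + B[1][1] = -1 + -5 = -6) = -6 (attained at k = 1)
  C[1][0] = min over k of (A[1][0] + B[0][0] = -1 + 2 = 1, A[1][1] + B[1][0] = 1 + 2 = 3) = 1 (attained at k = 0)
  C[1][1] = min over k of (A[1][0] + B[0][1] = -1 + -1 = -2, A[1][1] + B[1][1] = 1 + -5 = -4) = -4 (attained at k = 1)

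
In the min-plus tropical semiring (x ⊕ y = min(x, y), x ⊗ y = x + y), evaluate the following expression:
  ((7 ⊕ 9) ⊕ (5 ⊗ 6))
((7 ⊕ 9) ⊕ (5 ⊗ 6)) = 7

Expand innermost to outermost. Recall ⊕ takes the minimum of its arguments and ⊗ takes their sum. Working out the expression ((7 ⊕ 9) ⊕ (5 ⊗ 6)) gives 7.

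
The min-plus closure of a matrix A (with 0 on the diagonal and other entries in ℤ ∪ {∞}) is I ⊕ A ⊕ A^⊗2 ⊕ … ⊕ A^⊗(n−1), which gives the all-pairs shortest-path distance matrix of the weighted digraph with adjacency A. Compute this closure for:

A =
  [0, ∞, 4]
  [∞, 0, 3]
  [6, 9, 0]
Closure =
  [0, 13, 4]
  [9, 0, 3]
  [6, 9, 0]

This is the Floyd-Warshall all-pairs shortest-path computation. For each intermediate vertex k = 0, 1, …, 2, update dist[i][j] ← min(dist[i][j], dist[i][k] + dist[k][j]). The final matrix gives, for each (i, j), the minimum total weight of any directed path from i to j (possibly empty when i = j).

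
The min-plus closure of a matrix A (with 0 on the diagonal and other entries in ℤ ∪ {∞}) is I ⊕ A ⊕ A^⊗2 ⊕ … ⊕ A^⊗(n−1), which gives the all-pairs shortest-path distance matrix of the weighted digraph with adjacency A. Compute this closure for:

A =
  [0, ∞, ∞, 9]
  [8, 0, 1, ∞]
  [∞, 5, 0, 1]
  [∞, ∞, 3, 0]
Closure =
  [0, 17, 12, 9]
  [8, 0, 1, 2]
  [13, 5, 0, 1]
  [16, 8, 3, 0]

This is the Floyd-Warshall all-pairs shortest-path computation. For each intermediate vertex k = 0, 1, …, 3, update dist[i][j] ← min(dist[i][j], dist[i][k] + dist[k][j]). The final matrix gives, for each (i, j), the minimum total weight of any directed path from i to j (possibly empty when i = j).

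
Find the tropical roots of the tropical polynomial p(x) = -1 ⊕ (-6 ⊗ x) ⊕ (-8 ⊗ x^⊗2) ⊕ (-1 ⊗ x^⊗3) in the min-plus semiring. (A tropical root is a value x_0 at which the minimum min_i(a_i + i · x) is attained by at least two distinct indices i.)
Roots: {-7, 2, 5}

Each tropical root is a break point of the lower envelope of the lines y = a_i + i · x (there are 4 lines, with slopes 0, 1, ..., 3). Only the lines that attain the minimum somewhere contribute to roots; other lines are dominated. Here the surviving (envelope) indices are i = 3, i = 2, i = 1, i = 0.
Intersections between consecutive envelope lines give the roots: for adjacent envelope indices i < j the intersection is x = (a_i − a_j) / (j − i). Reading off the sorted break points: {-7, 2, 5}.
Verification: at each break x_0, at least two indices attain the minimum of min_i(a_i + i · x_0).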